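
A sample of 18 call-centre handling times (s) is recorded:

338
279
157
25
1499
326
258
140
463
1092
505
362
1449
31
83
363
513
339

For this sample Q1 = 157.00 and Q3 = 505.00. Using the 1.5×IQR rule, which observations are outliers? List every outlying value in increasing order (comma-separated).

IQR = Q3 − Q1 = 505.00 − 157.00 = 348.00.
Lower fence = Q1 − 1.5·IQR = 157.00 − 522.00 = -365.00.
Upper fence = Q3 + 1.5·IQR = 505.00 + 522.00 = 1027.00.
1092 > 1027.00 → outlier.
1449 > 1027.00 → outlier.
1499 > 1027.00 → outlier.
All remaining values lie within [-365.00, 1027.00].

1092, 1449, 1499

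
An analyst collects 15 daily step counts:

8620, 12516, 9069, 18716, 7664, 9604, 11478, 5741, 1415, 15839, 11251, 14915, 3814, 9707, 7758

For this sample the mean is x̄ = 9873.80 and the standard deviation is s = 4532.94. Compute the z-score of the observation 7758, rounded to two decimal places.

z = (7758 − 9873.80) / 4532.94 = -0.47.

-0.47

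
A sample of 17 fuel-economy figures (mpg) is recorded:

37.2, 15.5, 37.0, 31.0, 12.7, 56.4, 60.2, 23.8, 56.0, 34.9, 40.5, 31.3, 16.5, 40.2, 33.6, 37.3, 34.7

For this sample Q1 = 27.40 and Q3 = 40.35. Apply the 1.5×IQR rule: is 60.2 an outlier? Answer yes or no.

yes

IQR = Q3 − Q1 = 40.35 − 27.40 = 12.95.
Lower fence = Q1 − 1.5·IQR = 27.40 − 19.425 = 7.975.
Upper fence = Q3 + 1.5·IQR = 40.35 + 19.425 = 59.775.
60.2 lies above the upper fence.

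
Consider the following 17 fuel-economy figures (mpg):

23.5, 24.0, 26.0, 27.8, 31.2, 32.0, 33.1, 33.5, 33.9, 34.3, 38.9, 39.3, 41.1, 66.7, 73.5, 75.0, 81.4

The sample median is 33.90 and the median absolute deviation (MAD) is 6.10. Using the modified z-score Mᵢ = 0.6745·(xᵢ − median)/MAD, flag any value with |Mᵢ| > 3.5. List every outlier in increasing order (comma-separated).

|Mᵢ| > 3.5 ⇔ |xᵢ − 33.90| > 3.5·6.10/0.6745 = 31.65.
So outliers lie outside [2.25, 65.55].
66.7: M = 3.63 → outlier.
73.5: M = 4.38 → outlier.
75.0: M = 4.54 → outlier.
81.4: M = 5.25 → outlier.

66.7, 73.5, 75.0, 81.4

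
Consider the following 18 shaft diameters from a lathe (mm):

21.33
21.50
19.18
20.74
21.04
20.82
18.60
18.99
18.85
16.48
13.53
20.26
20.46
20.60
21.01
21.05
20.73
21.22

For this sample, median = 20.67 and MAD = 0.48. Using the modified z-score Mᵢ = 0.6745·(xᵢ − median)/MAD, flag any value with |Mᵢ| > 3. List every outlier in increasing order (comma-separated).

13.53, 16.48

|Mᵢ| > 3 ⇔ |xᵢ − 20.67| > 3·0.48/0.6745 = 2.13.
So outliers lie outside [18.54, 22.80].
13.53: M = -10.03 → outlier.
16.48: M = -5.89 → outlier.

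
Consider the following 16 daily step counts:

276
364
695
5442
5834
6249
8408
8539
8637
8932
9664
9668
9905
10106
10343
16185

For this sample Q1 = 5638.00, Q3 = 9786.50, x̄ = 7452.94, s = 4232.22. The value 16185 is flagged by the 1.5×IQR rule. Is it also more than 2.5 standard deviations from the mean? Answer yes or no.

z = (16185 − 7452.94) / 4232.22 = 2.06.
|z| = 2.06 ≤ 2.5.

no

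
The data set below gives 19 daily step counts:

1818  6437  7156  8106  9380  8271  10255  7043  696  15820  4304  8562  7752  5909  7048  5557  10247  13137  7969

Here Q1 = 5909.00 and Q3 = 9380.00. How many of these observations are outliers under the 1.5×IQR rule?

2

IQR = 3471.00; fences at 5909.00 − 5206.50 = 702.50 and 9380.00 + 5206.50 = 14586.50.
Outside the cutoffs: 696, 15820.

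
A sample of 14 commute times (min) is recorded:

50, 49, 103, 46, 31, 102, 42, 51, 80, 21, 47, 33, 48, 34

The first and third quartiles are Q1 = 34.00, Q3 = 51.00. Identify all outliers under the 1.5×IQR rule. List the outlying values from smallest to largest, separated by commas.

80, 102, 103

IQR = Q3 − Q1 = 51.00 − 34.00 = 17.00.
Lower fence = Q1 − 1.5·IQR = 34.00 − 25.50 = 8.50.
Upper fence = Q3 + 1.5·IQR = 51.00 + 25.50 = 76.50.
80 > 76.50 → outlier.
102 > 76.50 → outlier.
103 > 76.50 → outlier.
All remaining values lie within [8.50, 76.50].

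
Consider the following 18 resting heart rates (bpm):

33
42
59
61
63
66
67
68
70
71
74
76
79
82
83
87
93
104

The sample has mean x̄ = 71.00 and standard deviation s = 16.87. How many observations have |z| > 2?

1

Cutoffs: x̄ ± 2s = [37.26, 104.74].
Outside the cutoffs: 33.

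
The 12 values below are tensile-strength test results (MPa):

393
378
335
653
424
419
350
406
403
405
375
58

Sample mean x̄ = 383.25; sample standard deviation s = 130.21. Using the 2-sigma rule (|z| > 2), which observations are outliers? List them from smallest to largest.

58, 653

Cutoffs at x̄ ± 2s: 383.25 ± 2·130.21 = [122.83, 643.67].
58: z = -2.50, |z| > 2 → outlier.
653: z = 2.07, |z| > 2 → outlier.
Every other value lies within [122.83, 643.67].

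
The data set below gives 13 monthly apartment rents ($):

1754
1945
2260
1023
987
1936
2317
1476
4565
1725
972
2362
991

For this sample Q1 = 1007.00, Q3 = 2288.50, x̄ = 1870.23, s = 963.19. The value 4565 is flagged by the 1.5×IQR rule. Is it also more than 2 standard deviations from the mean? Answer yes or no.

z = (4565 − 1870.23) / 963.19 = 2.80.
|z| = 2.80 > 2.

yes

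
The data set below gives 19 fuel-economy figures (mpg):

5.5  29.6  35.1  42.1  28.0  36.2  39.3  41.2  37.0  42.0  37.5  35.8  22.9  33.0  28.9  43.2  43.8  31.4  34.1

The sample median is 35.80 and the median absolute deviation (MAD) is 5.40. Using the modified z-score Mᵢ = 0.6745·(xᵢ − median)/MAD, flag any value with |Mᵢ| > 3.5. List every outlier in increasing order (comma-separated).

|Mᵢ| > 3.5 ⇔ |xᵢ − 35.80| > 3.5·5.40/0.6745 = 28.02.
So outliers lie outside [7.78, 63.82].
5.5: M = -3.78 → outlier.

5.5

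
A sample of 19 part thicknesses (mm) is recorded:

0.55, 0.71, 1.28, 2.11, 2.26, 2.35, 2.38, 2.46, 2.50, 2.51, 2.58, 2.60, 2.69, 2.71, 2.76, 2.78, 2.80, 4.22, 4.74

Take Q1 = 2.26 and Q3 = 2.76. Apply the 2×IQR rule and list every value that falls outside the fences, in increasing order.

0.55, 0.71, 4.22, 4.74

IQR = Q3 − Q1 = 2.76 − 2.26 = 0.50.
Lower fence = Q1 − 2·IQR = 2.26 − 1.00 = 1.26.
Upper fence = Q3 + 2·IQR = 2.76 + 1.00 = 3.76.
0.55 < 1.26 → outlier.
0.71 < 1.26 → outlier.
4.22 > 3.76 → outlier.
4.74 > 3.76 → outlier.
All remaining values lie within [1.26, 3.76].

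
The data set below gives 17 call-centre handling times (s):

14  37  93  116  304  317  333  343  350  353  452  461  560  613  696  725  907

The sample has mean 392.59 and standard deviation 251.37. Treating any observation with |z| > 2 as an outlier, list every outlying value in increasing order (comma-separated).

907

Cutoffs at x̄ ± 2s: 392.59 ± 2·251.37 = [-110.15, 895.33].
907: z = 2.05, |z| > 2 → outlier.
Every other value lies within [-110.15, 895.33].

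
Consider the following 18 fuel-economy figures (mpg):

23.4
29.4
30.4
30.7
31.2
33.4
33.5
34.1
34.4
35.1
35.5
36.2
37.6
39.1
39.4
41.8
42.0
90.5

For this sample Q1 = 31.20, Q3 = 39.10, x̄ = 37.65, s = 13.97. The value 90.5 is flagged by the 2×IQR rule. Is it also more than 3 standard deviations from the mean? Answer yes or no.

yes

z = (90.5 − 37.65) / 13.97 = 3.78.
|z| = 3.78 > 3.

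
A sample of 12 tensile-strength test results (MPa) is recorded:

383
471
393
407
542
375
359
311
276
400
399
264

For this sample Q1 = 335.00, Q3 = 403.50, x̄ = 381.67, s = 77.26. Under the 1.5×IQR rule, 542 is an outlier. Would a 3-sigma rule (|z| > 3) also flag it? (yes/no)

no

z = (542 − 381.67) / 77.26 = 2.08.
|z| = 2.08 ≤ 3.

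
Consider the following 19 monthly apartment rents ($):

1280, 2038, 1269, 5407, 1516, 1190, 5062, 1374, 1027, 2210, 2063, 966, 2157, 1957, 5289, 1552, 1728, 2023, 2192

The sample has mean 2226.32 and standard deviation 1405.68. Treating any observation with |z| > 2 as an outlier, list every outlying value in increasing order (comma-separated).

Cutoffs at x̄ ± 2s: 2226.32 ± 2·1405.68 = [-585.04, 5037.68].
5062: z = 2.02, |z| > 2 → outlier.
5289: z = 2.18, |z| > 2 → outlier.
5407: z = 2.26, |z| > 2 → outlier.
Every other value lies within [-585.04, 5037.68].

5062, 5289, 5407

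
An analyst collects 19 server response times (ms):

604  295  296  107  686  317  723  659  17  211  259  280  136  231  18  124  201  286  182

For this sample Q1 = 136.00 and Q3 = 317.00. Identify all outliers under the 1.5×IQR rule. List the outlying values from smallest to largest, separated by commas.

604, 659, 686, 723

IQR = Q3 − Q1 = 317.00 − 136.00 = 181.00.
Lower fence = Q1 − 1.5·IQR = 136.00 − 271.50 = -135.50.
Upper fence = Q3 + 1.5·IQR = 317.00 + 271.50 = 588.50.
604 > 588.50 → outlier.
659 > 588.50 → outlier.
686 > 588.50 → outlier.
723 > 588.50 → outlier.
All remaining values lie within [-135.50, 588.50].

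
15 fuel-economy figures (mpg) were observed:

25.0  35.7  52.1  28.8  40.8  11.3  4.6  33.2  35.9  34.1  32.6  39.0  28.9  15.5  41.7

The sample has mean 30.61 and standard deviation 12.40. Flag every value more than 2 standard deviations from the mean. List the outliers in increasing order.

Cutoffs at x̄ ± 2s: 30.61 ± 2·12.40 = [5.81, 55.41].
4.6: z = -2.10, |z| > 2 → outlier.
Every other value lies within [5.81, 55.41].

4.6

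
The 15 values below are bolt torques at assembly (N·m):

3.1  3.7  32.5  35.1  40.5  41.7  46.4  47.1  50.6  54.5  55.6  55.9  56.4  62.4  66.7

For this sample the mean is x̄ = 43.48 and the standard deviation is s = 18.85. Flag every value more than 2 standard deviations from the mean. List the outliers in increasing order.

Cutoffs at x̄ ± 2s: 43.48 ± 2·18.85 = [5.78, 81.18].
3.1: z = -2.14, |z| > 2 → outlier.
3.7: z = -2.11, |z| > 2 → outlier.
Every other value lies within [5.78, 81.18].

3.1, 3.7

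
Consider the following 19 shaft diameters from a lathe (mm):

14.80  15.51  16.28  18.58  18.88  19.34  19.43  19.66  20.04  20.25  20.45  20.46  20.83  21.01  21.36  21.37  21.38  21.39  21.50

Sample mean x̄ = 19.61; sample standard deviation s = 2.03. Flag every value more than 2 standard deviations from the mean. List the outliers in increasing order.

Cutoffs at x̄ ± 2s: 19.61 ± 2·2.03 = [15.55, 23.67].
14.80: z = -2.37, |z| > 2 → outlier.
15.51: z = -2.02, |z| > 2 → outlier.
Every other value lies within [15.55, 23.67].

14.80, 15.51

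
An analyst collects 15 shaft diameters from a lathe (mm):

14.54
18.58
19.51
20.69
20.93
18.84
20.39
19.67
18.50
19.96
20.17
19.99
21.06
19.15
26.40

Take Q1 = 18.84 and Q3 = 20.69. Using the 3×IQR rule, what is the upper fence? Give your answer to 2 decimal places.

IQR = Q3 − Q1 = 20.69 − 18.84 = 1.85.
Lower fence = Q1 − 3·IQR = 18.84 − 5.55 = 13.29.
Upper fence = Q3 + 3·IQR = 20.69 + 5.55 = 26.24.

26.24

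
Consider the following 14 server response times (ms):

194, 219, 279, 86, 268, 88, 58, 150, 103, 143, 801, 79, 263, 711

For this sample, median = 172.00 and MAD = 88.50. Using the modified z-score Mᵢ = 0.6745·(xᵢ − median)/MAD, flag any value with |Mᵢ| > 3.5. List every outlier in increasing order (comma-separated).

|Mᵢ| > 3.5 ⇔ |xᵢ − 172.00| > 3.5·88.50/0.6745 = 459.23.
So outliers lie outside [-287.23, 631.23].
711: M = 4.11 → outlier.
801: M = 4.79 → outlier.

711, 801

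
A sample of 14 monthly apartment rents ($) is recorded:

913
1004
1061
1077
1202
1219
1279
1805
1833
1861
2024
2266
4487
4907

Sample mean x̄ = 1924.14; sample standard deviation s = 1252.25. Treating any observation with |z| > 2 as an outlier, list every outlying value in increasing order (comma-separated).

Cutoffs at x̄ ± 2s: 1924.14 ± 2·1252.25 = [-580.36, 4428.64].
4487: z = 2.05, |z| > 2 → outlier.
4907: z = 2.38, |z| > 2 → outlier.
Every other value lies within [-580.36, 4428.64].

4487, 4907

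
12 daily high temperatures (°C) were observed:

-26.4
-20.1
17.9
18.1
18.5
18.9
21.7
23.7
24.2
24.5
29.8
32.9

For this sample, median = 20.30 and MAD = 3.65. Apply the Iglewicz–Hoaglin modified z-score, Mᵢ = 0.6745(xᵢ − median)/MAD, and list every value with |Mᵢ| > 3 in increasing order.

|Mᵢ| > 3 ⇔ |xᵢ − 20.30| > 3·3.65/0.6745 = 16.23.
So outliers lie outside [4.07, 36.53].
-26.4: M = -8.63 → outlier.
-20.1: M = -7.47 → outlier.

-26.4, -20.1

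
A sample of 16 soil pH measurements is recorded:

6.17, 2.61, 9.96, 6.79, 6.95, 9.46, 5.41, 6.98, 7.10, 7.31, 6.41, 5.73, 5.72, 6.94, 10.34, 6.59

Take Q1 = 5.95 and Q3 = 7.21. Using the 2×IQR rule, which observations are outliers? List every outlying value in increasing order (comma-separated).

IQR = Q3 − Q1 = 7.21 − 5.95 = 1.26.
Lower fence = Q1 − 2·IQR = 5.95 − 2.52 = 3.43.
Upper fence = Q3 + 2·IQR = 7.21 + 2.52 = 9.73.
2.61 < 3.43 → outlier.
9.96 > 9.73 → outlier.
10.34 > 9.73 → outlier.
All remaining values lie within [3.43, 9.73].

2.61, 9.96, 10.34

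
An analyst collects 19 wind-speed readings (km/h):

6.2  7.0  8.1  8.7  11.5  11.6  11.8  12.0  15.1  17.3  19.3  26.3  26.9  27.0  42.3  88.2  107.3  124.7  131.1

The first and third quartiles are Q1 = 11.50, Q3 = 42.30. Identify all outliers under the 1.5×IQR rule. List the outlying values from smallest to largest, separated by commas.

107.3, 124.7, 131.1

IQR = Q3 − Q1 = 42.30 − 11.50 = 30.80.
Lower fence = Q1 − 1.5·IQR = 11.50 − 46.20 = -34.70.
Upper fence = Q3 + 1.5·IQR = 42.30 + 46.20 = 88.50.
107.3 > 88.50 → outlier.
124.7 > 88.50 → outlier.
131.1 > 88.50 → outlier.
All remaining values lie within [-34.70, 88.50].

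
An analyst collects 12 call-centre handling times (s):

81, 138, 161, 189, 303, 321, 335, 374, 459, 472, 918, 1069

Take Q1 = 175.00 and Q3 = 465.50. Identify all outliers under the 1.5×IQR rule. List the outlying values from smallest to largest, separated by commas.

IQR = Q3 − Q1 = 465.50 − 175.00 = 290.50.
Lower fence = Q1 − 1.5·IQR = 175.00 − 435.75 = -260.75.
Upper fence = Q3 + 1.5·IQR = 465.50 + 435.75 = 901.25.
918 > 901.25 → outlier.
1069 > 901.25 → outlier.
All remaining values lie within [-260.75, 901.25].

918, 1069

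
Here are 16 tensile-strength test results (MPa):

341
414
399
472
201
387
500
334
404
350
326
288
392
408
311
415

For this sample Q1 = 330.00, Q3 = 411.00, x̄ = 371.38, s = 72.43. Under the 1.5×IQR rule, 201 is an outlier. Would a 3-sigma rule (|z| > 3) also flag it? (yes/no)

no

z = (201 − 371.38) / 72.43 = -2.35.
|z| = 2.35 ≤ 3.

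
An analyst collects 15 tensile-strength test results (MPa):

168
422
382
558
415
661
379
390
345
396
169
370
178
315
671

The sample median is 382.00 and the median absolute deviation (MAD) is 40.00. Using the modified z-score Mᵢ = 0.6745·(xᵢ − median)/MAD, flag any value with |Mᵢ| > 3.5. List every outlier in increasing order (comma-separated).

168, 169, 661, 671

|Mᵢ| > 3.5 ⇔ |xᵢ − 382.00| > 3.5·40.00/0.6745 = 207.56.
So outliers lie outside [174.44, 589.56].
168: M = -3.61 → outlier.
169: M = -3.59 → outlier.
661: M = 4.70 → outlier.
671: M = 4.87 → outlier.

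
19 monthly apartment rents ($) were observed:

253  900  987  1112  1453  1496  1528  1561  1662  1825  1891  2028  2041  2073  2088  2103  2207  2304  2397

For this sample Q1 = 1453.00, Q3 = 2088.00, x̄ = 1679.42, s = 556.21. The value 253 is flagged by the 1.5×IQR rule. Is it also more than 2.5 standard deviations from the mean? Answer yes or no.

z = (253 − 1679.42) / 556.21 = -2.56.
|z| = 2.56 > 2.5.

yes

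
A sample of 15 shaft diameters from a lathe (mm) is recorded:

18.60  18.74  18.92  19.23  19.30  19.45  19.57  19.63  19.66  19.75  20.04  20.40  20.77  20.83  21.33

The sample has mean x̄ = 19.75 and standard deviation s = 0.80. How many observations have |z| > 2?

Cutoffs: x̄ ± 2s = [18.15, 21.35].
Every value lies within the cutoffs.

0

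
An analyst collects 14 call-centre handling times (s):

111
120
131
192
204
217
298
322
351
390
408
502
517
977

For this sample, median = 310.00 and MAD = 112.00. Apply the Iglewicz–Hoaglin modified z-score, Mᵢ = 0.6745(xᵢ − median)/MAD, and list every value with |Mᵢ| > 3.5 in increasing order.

977

|Mᵢ| > 3.5 ⇔ |xᵢ − 310.00| > 3.5·112.00/0.6745 = 581.17.
So outliers lie outside [-271.17, 891.17].
977: M = 4.02 → outlier.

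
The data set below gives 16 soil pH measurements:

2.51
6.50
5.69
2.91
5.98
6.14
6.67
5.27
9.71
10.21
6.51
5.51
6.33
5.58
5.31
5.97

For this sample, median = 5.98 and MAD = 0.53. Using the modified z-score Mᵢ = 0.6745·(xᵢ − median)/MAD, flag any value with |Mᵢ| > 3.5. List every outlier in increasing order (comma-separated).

2.51, 2.91, 9.71, 10.21

|Mᵢ| > 3.5 ⇔ |xᵢ − 5.98| > 3.5·0.53/0.6745 = 2.75.
So outliers lie outside [3.23, 8.73].
2.51: M = -4.42 → outlier.
2.91: M = -3.91 → outlier.
9.71: M = 4.75 → outlier.
10.21: M = 5.38 → outlier.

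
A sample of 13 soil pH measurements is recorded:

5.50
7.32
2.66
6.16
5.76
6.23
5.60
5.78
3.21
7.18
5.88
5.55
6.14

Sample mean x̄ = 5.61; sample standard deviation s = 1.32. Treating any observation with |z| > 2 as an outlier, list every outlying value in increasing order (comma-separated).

Cutoffs at x̄ ± 2s: 5.61 ± 2·1.32 = [2.97, 8.25].
2.66: z = -2.23, |z| > 2 → outlier.
Every other value lies within [2.97, 8.25].

2.66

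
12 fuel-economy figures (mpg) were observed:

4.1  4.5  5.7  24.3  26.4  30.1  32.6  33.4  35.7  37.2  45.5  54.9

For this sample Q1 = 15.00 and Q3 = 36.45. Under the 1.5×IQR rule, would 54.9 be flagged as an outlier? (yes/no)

IQR = Q3 − Q1 = 36.45 − 15.00 = 21.45.
Lower fence = Q1 − 1.5·IQR = 15.00 − 32.175 = -17.175.
Upper fence = Q3 + 1.5·IQR = 36.45 + 32.175 = 68.625.
54.9 lies within [-17.175, 68.625].

no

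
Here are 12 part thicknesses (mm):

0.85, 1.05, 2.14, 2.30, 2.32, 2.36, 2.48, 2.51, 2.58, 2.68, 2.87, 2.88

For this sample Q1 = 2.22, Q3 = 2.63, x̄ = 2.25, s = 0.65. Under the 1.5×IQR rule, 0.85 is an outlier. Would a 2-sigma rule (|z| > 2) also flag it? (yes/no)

yes

z = (0.85 − 2.25) / 0.65 = -2.15.
|z| = 2.15 > 2.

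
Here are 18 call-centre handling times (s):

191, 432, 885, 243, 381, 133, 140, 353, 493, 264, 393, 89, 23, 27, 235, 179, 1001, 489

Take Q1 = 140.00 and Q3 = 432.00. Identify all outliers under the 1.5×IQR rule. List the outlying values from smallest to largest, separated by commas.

IQR = Q3 − Q1 = 432.00 − 140.00 = 292.00.
Lower fence = Q1 − 1.5·IQR = 140.00 − 438.00 = -298.00.
Upper fence = Q3 + 1.5·IQR = 432.00 + 438.00 = 870.00.
885 > 870.00 → outlier.
1001 > 870.00 → outlier.
All remaining values lie within [-298.00, 870.00].

885, 1001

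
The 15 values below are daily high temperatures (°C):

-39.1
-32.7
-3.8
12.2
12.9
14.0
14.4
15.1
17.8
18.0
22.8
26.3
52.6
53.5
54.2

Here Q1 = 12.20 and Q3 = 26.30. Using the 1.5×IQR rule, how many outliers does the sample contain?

IQR = 14.10; fences at 12.20 − 21.15 = -8.95 and 26.30 + 21.15 = 47.45.
Outside the cutoffs: -39.1, -32.7, 52.6, 53.5, 54.2.

5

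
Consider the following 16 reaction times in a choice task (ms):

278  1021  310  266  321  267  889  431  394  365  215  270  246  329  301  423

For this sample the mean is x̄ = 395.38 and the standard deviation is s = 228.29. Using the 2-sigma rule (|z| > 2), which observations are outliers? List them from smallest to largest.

889, 1021

Cutoffs at x̄ ± 2s: 395.38 ± 2·228.29 = [-61.20, 851.96].
889: z = 2.16, |z| > 2 → outlier.
1021: z = 2.74, |z| > 2 → outlier.
Every other value lies within [-61.20, 851.96].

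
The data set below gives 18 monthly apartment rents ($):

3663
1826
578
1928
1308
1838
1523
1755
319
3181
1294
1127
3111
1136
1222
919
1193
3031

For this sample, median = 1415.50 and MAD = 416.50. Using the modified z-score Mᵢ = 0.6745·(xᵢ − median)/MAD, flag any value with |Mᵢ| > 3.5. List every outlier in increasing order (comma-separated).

3663

|Mᵢ| > 3.5 ⇔ |xᵢ − 1415.50| > 3.5·416.50/0.6745 = 2161.23.
So outliers lie outside [-745.73, 3576.73].
3663: M = 3.64 → outlier.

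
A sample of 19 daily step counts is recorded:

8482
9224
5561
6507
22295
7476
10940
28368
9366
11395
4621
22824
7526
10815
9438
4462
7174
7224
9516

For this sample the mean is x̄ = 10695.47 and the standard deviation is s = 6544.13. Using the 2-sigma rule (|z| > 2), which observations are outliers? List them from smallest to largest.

Cutoffs at x̄ ± 2s: 10695.47 ± 2·6544.13 = [-2392.79, 23783.73].
28368: z = 2.70, |z| > 2 → outlier.
Every other value lies within [-2392.79, 23783.73].

28368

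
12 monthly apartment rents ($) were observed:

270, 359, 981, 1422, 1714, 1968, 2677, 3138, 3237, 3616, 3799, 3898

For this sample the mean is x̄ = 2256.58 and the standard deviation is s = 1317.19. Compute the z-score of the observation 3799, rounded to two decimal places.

z = (3799 − 2256.58) / 1317.19 = 1.17.

1.17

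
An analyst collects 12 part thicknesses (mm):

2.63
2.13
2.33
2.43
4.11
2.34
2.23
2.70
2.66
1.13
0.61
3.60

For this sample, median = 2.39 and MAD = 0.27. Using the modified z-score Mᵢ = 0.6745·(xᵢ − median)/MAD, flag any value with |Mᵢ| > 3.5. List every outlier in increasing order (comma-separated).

|Mᵢ| > 3.5 ⇔ |xᵢ − 2.39| > 3.5·0.27/0.6745 = 1.40.
So outliers lie outside [0.99, 3.79].
0.61: M = -4.45 → outlier.
4.11: M = 4.30 → outlier.

0.61, 4.11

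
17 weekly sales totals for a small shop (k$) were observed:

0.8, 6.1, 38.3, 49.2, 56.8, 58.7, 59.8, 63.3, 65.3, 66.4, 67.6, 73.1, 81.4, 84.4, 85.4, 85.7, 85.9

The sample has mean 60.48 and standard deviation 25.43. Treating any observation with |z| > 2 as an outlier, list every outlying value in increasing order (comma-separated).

Cutoffs at x̄ ± 2s: 60.48 ± 2·25.43 = [9.62, 111.34].
0.8: z = -2.35, |z| > 2 → outlier.
6.1: z = -2.14, |z| > 2 → outlier.
Every other value lies within [9.62, 111.34].

0.8, 6.1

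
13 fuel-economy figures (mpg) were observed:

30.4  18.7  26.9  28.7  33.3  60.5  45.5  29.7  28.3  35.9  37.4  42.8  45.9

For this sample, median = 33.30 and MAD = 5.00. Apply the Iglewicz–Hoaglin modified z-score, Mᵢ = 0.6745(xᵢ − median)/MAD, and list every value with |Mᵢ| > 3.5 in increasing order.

60.5

|Mᵢ| > 3.5 ⇔ |xᵢ − 33.30| > 3.5·5.00/0.6745 = 25.95.
So outliers lie outside [7.35, 59.25].
60.5: M = 3.67 → outlier.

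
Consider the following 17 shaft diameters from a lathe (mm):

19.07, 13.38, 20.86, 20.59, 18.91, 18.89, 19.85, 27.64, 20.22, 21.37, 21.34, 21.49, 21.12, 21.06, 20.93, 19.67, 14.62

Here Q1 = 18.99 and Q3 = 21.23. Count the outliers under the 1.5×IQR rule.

3

IQR = 2.24; fences at 18.99 − 3.36 = 15.63 and 21.23 + 3.36 = 24.59.
Outside the cutoffs: 13.38, 14.62, 27.64.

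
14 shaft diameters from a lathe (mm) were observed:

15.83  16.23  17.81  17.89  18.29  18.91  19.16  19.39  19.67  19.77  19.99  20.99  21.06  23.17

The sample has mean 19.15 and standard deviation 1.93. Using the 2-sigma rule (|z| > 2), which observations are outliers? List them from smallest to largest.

Cutoffs at x̄ ± 2s: 19.15 ± 2·1.93 = [15.29, 23.01].
23.17: z = 2.08, |z| > 2 → outlier.
Every other value lies within [15.29, 23.01].

23.17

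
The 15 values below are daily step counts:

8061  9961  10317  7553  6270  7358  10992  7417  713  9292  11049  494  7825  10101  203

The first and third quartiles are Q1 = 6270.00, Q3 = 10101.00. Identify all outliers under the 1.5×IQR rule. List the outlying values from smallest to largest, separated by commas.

IQR = Q3 − Q1 = 10101.00 − 6270.00 = 3831.00.
Lower fence = Q1 − 1.5·IQR = 6270.00 − 5746.50 = 523.50.
Upper fence = Q3 + 1.5·IQR = 10101.00 + 5746.50 = 15847.50.
203 < 523.50 → outlier.
494 < 523.50 → outlier.
All remaining values lie within [523.50, 15847.50].

203, 494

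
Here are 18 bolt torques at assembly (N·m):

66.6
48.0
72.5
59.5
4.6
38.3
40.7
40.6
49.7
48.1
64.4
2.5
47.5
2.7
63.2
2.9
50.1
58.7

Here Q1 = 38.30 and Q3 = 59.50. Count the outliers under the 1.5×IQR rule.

4

IQR = 21.20; fences at 38.30 − 31.80 = 6.50 and 59.50 + 31.80 = 91.30.
Outside the cutoffs: 2.5, 2.7, 2.9, 4.6.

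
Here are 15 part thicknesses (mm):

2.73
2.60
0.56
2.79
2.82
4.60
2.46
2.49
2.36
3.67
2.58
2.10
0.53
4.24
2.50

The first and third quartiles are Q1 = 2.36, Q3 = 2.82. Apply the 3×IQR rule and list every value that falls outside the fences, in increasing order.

0.53, 0.56, 4.24, 4.60

IQR = Q3 − Q1 = 2.82 − 2.36 = 0.46.
Lower fence = Q1 − 3·IQR = 2.36 − 1.38 = 0.98.
Upper fence = Q3 + 3·IQR = 2.82 + 1.38 = 4.20.
0.53 < 0.98 → outlier.
0.56 < 0.98 → outlier.
4.24 > 4.20 → outlier.
4.60 > 4.20 → outlier.
All remaining values lie within [0.98, 4.20].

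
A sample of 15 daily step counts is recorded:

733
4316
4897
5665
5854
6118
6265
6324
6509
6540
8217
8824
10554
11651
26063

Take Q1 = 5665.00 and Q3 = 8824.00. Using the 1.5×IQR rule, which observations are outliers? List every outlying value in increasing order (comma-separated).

733, 26063

IQR = Q3 − Q1 = 8824.00 − 5665.00 = 3159.00.
Lower fence = Q1 − 1.5·IQR = 5665.00 − 4738.50 = 926.50.
Upper fence = Q3 + 1.5·IQR = 8824.00 + 4738.50 = 13562.50.
733 < 926.50 → outlier.
26063 > 13562.50 → outlier.
All remaining values lie within [926.50, 13562.50].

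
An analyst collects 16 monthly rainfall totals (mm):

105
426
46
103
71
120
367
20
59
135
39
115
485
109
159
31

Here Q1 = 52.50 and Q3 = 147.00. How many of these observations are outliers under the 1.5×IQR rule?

IQR = 94.50; fences at 52.50 − 141.75 = -89.25 and 147.00 + 141.75 = 288.75.
Outside the cutoffs: 367, 426, 485.

3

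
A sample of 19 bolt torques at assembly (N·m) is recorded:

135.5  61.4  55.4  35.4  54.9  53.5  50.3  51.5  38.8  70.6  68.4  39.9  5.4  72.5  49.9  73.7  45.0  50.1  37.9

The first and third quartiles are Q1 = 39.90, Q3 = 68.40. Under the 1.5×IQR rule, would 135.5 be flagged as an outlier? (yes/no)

yes

IQR = Q3 − Q1 = 68.40 − 39.90 = 28.50.
Lower fence = Q1 − 1.5·IQR = 39.90 − 42.75 = -2.85.
Upper fence = Q3 + 1.5·IQR = 68.40 + 42.75 = 111.15.
135.5 lies above the upper fence.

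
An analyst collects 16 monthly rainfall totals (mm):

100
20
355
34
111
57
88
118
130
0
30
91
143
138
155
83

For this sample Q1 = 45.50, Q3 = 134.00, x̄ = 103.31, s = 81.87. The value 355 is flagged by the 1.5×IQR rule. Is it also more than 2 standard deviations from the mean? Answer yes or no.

yes

z = (355 − 103.31) / 81.87 = 3.07.
|z| = 3.07 > 2.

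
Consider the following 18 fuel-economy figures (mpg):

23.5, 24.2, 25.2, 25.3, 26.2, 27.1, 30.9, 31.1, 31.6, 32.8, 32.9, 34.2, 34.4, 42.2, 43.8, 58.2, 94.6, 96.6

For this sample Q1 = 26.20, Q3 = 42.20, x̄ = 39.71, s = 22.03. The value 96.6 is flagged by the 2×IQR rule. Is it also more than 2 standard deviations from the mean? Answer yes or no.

yes

z = (96.6 − 39.71) / 22.03 = 2.58.
|z| = 2.58 > 2.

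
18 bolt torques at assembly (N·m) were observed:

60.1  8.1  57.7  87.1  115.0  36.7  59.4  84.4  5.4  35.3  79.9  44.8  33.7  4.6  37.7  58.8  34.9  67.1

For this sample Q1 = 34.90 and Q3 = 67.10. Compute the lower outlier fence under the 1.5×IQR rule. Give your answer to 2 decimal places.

IQR = Q3 − Q1 = 67.10 − 34.90 = 32.20.
Lower fence = Q1 − 1.5·IQR = 34.90 − 48.30 = -13.40.
Upper fence = Q3 + 1.5·IQR = 67.10 + 48.30 = 115.40.

-13.40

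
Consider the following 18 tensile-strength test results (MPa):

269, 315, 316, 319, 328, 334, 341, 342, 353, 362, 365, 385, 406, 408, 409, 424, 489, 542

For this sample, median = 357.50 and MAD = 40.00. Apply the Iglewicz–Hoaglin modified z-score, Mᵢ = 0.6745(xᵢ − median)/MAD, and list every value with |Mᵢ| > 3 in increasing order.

|Mᵢ| > 3 ⇔ |xᵢ − 357.50| > 3·40.00/0.6745 = 177.91.
So outliers lie outside [179.59, 535.41].
542: M = 3.11 → outlier.

542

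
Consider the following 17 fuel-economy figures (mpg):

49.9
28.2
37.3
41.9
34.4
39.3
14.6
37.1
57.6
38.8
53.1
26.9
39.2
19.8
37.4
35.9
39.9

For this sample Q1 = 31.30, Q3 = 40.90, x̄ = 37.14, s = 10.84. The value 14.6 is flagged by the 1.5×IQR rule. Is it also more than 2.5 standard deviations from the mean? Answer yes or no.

z = (14.6 − 37.14) / 10.84 = -2.08.
|z| = 2.08 ≤ 2.5.

no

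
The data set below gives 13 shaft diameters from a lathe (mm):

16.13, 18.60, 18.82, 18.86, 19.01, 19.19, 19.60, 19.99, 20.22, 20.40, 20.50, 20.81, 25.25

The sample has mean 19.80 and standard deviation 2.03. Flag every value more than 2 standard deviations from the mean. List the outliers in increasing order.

25.25

Cutoffs at x̄ ± 2s: 19.80 ± 2·2.03 = [15.74, 23.86].
25.25: z = 2.68, |z| > 2 → outlier.
Every other value lies within [15.74, 23.86].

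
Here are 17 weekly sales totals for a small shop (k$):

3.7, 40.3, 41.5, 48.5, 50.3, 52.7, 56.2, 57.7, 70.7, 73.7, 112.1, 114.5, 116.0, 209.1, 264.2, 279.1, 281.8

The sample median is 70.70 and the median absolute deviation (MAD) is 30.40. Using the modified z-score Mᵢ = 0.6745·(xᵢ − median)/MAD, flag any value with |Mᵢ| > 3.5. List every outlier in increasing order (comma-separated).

|Mᵢ| > 3.5 ⇔ |xᵢ − 70.70| > 3.5·30.40/0.6745 = 157.75.
So outliers lie outside [-87.05, 228.45].
264.2: M = 4.29 → outlier.
279.1: M = 4.62 → outlier.
281.8: M = 4.68 → outlier.

264.2, 279.1, 281.8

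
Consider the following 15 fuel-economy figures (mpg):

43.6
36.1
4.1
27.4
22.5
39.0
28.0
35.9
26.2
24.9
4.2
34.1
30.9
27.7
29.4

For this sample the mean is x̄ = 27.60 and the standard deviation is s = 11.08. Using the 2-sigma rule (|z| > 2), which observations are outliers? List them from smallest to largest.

Cutoffs at x̄ ± 2s: 27.60 ± 2·11.08 = [5.44, 49.76].
4.1: z = -2.12, |z| > 2 → outlier.
4.2: z = -2.11, |z| > 2 → outlier.
Every other value lies within [5.44, 49.76].

4.1, 4.2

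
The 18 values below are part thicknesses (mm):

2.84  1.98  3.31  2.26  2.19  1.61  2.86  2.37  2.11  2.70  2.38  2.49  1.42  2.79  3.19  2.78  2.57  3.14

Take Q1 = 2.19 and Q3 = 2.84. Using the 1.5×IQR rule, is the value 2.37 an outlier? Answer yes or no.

IQR = Q3 − Q1 = 2.84 − 2.19 = 0.65.
Lower fence = Q1 − 1.5·IQR = 2.19 − 0.975 = 1.215.
Upper fence = Q3 + 1.5·IQR = 2.84 + 0.975 = 3.815.
2.37 lies within [1.215, 3.815].

no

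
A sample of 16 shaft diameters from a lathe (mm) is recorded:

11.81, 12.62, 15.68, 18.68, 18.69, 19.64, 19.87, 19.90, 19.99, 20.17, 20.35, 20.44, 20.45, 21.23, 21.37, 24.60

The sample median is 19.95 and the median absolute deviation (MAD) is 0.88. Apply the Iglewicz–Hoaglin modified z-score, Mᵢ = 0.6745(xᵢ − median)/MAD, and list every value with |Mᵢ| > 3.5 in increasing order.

11.81, 12.62, 24.60

|Mᵢ| > 3.5 ⇔ |xᵢ − 19.95| > 3.5·0.88/0.6745 = 4.57.
So outliers lie outside [15.38, 24.52].
11.81: M = -6.24 → outlier.
12.62: M = -5.62 → outlier.
24.60: M = 3.56 → outlier.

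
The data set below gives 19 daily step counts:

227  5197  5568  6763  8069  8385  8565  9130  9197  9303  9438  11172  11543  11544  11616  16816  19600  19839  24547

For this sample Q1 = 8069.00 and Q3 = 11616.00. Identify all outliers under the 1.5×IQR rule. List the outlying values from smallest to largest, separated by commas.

227, 19600, 19839, 24547

IQR = Q3 − Q1 = 11616.00 − 8069.00 = 3547.00.
Lower fence = Q1 − 1.5·IQR = 8069.00 − 5320.50 = 2748.50.
Upper fence = Q3 + 1.5·IQR = 11616.00 + 5320.50 = 16936.50.
227 < 2748.50 → outlier.
19600 > 16936.50 → outlier.
19839 > 16936.50 → outlier.
24547 > 16936.50 → outlier.
All remaining values lie within [2748.50, 16936.50].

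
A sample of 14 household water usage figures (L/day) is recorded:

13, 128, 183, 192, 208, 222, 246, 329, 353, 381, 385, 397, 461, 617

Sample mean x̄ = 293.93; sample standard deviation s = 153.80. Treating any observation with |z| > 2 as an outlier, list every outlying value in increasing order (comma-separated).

617

Cutoffs at x̄ ± 2s: 293.93 ± 2·153.80 = [-13.67, 601.53].
617: z = 2.10, |z| > 2 → outlier.
Every other value lies within [-13.67, 601.53].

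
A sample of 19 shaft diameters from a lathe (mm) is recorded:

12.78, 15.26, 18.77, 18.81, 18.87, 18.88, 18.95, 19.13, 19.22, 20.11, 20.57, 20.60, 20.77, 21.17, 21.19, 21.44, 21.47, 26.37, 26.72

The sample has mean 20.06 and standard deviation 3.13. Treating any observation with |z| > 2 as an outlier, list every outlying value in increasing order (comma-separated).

Cutoffs at x̄ ± 2s: 20.06 ± 2·3.13 = [13.80, 26.32].
12.78: z = -2.33, |z| > 2 → outlier.
26.37: z = 2.02, |z| > 2 → outlier.
26.72: z = 2.13, |z| > 2 → outlier.
Every other value lies within [13.80, 26.32].

12.78, 26.37, 26.72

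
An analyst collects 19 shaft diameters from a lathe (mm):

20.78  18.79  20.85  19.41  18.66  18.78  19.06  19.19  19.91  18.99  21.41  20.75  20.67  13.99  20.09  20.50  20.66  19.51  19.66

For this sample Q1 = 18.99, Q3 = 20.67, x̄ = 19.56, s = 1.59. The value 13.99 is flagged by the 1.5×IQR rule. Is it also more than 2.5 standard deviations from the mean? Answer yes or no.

z = (13.99 − 19.56) / 1.59 = -3.50.
|z| = 3.50 > 2.5.

yes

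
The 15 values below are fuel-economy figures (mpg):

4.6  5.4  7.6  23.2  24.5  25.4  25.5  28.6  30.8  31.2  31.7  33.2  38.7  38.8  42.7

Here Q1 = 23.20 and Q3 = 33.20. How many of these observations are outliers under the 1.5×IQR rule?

IQR = 10.00; fences at 23.20 − 15.00 = 8.20 and 33.20 + 15.00 = 48.20.
Outside the cutoffs: 4.6, 5.4, 7.6.

3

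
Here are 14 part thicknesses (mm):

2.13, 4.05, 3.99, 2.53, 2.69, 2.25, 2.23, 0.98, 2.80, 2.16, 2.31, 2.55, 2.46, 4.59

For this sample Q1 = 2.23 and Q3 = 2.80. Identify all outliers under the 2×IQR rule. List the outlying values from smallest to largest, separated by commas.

IQR = Q3 − Q1 = 2.80 − 2.23 = 0.57.
Lower fence = Q1 − 2·IQR = 2.23 − 1.14 = 1.09.
Upper fence = Q3 + 2·IQR = 2.80 + 1.14 = 3.94.
0.98 < 1.09 → outlier.
3.99 > 3.94 → outlier.
4.05 > 3.94 → outlier.
4.59 > 3.94 → outlier.
All remaining values lie within [1.09, 3.94].

0.98, 3.99, 4.05, 4.59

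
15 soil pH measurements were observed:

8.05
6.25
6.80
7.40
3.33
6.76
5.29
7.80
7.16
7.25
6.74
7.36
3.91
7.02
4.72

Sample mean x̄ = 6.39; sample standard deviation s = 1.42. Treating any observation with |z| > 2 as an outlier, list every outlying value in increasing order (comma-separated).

3.33

Cutoffs at x̄ ± 2s: 6.39 ± 2·1.42 = [3.55, 9.23].
3.33: z = -2.15, |z| > 2 → outlier.
Every other value lies within [3.55, 9.23].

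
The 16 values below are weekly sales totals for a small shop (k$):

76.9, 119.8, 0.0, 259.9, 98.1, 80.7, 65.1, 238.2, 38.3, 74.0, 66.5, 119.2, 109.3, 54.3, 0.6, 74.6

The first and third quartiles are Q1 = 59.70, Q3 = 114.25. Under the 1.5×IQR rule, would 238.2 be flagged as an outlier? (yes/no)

IQR = Q3 − Q1 = 114.25 − 59.70 = 54.55.
Lower fence = Q1 − 1.5·IQR = 59.70 − 81.825 = -22.125.
Upper fence = Q3 + 1.5·IQR = 114.25 + 81.825 = 196.075.
238.2 lies above the upper fence.

yes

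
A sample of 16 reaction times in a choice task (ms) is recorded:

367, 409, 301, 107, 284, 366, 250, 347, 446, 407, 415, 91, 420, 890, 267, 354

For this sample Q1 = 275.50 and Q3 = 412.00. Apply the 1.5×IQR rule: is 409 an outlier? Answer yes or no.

IQR = Q3 − Q1 = 412.00 − 275.50 = 136.50.
Lower fence = Q1 − 1.5·IQR = 275.50 − 204.75 = 70.75.
Upper fence = Q3 + 1.5·IQR = 412.00 + 204.75 = 616.75.
409 lies within [70.75, 616.75].

no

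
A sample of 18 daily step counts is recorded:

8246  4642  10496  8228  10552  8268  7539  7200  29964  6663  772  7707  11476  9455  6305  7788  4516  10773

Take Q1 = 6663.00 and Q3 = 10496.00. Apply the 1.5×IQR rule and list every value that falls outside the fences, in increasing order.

IQR = Q3 − Q1 = 10496.00 − 6663.00 = 3833.00.
Lower fence = Q1 − 1.5·IQR = 6663.00 − 5749.50 = 913.50.
Upper fence = Q3 + 1.5·IQR = 10496.00 + 5749.50 = 16245.50.
772 < 913.50 → outlier.
29964 > 16245.50 → outlier.
All remaining values lie within [913.50, 16245.50].

772, 29964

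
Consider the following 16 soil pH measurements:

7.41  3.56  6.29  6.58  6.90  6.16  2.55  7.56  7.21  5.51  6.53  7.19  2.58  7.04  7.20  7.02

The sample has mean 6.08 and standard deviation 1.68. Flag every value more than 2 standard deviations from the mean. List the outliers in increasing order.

Cutoffs at x̄ ± 2s: 6.08 ± 2·1.68 = [2.72, 9.44].
2.55: z = -2.10, |z| > 2 → outlier.
2.58: z = -2.08, |z| > 2 → outlier.
Every other value lies within [2.72, 9.44].

2.55, 2.58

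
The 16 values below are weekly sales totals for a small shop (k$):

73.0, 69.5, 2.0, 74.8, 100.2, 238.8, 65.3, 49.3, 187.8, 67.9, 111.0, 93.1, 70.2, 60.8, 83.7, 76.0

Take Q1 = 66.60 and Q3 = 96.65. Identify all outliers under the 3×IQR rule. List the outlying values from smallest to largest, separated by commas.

187.8, 238.8

IQR = Q3 − Q1 = 96.65 − 66.60 = 30.05.
Lower fence = Q1 − 3·IQR = 66.60 − 90.15 = -23.55.
Upper fence = Q3 + 3·IQR = 96.65 + 90.15 = 186.80.
187.8 > 186.80 → outlier.
238.8 > 186.80 → outlier.
All remaining values lie within [-23.55, 186.80].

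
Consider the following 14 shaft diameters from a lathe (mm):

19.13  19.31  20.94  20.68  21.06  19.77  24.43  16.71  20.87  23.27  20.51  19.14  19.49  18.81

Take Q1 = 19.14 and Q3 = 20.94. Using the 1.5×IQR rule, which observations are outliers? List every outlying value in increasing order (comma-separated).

24.43

IQR = Q3 − Q1 = 20.94 − 19.14 = 1.80.
Lower fence = Q1 − 1.5·IQR = 19.14 − 2.70 = 16.44.
Upper fence = Q3 + 1.5·IQR = 20.94 + 2.70 = 23.64.
24.43 > 23.64 → outlier.
All remaining values lie within [16.44, 23.64].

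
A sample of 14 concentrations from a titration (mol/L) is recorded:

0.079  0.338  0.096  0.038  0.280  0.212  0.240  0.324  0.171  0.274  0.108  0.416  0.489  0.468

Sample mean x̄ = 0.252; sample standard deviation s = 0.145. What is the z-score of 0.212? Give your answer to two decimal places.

z = (0.212 − 0.252) / 0.145 = -0.28.

-0.28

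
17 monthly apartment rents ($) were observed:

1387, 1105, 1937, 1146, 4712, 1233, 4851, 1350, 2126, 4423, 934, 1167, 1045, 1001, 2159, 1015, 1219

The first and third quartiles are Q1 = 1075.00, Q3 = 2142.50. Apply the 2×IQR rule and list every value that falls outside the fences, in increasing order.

4423, 4712, 4851

IQR = Q3 − Q1 = 2142.50 − 1075.00 = 1067.50.
Lower fence = Q1 − 2·IQR = 1075.00 − 2135.00 = -1060.00.
Upper fence = Q3 + 2·IQR = 2142.50 + 2135.00 = 4277.50.
4423 > 4277.50 → outlier.
4712 > 4277.50 → outlier.
4851 > 4277.50 → outlier.
All remaining values lie within [-1060.00, 4277.50].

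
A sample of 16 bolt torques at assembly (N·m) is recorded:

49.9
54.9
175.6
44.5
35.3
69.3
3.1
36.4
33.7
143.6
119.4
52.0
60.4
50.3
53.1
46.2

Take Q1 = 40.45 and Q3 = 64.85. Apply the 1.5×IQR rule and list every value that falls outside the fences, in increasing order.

IQR = Q3 − Q1 = 64.85 − 40.45 = 24.40.
Lower fence = Q1 − 1.5·IQR = 40.45 − 36.60 = 3.85.
Upper fence = Q3 + 1.5·IQR = 64.85 + 36.60 = 101.45.
3.1 < 3.85 → outlier.
119.4 > 101.45 → outlier.
143.6 > 101.45 → outlier.
175.6 > 101.45 → outlier.
All remaining values lie within [3.85, 101.45].

3.1, 119.4, 143.6, 175.6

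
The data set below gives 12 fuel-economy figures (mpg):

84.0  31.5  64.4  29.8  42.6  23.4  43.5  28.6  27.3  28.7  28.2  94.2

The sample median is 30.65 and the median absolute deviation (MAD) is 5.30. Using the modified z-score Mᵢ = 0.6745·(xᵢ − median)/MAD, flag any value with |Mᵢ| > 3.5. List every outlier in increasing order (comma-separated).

|Mᵢ| > 3.5 ⇔ |xᵢ − 30.65| > 3.5·5.30/0.6745 = 27.50.
So outliers lie outside [3.15, 58.15].
64.4: M = 4.30 → outlier.
84.0: M = 6.79 → outlier.
94.2: M = 8.09 → outlier.

64.4, 84.0, 94.2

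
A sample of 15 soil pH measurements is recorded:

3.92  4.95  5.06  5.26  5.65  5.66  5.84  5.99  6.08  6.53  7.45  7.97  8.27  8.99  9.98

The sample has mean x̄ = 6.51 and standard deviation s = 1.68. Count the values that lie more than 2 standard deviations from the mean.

1

Cutoffs: x̄ ± 2s = [3.15, 9.87].
Outside the cutoffs: 9.98.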